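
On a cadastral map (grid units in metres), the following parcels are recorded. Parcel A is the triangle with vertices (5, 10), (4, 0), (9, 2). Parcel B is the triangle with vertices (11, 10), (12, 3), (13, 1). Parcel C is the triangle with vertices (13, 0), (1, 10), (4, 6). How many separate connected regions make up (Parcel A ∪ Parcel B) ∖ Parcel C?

(Parcel A ∪ Parcel B) ∖ Parcel C splits into 3 disjoint pieces (area 5.2747, area 14.8125, area 2.5).

3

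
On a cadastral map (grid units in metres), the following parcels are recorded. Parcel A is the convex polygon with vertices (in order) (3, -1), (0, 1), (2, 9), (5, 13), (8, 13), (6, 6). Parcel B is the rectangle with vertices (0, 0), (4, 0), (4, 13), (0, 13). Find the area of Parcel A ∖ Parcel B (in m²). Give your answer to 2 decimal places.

|Parcel A| = 55.5, |Parcel A∩Parcel B| = 29.5357.
|Parcel A ∖ Parcel B| = |Parcel A| − |Parcel A∩Parcel B| = 55.5 − 29.5357 = 25.96.

25.96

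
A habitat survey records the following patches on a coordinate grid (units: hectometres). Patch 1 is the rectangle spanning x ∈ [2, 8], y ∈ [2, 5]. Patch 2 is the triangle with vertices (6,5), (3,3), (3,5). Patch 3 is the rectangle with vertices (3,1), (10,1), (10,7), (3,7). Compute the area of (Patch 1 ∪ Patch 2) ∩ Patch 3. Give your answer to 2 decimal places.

The region (Patch 1 ∪ Patch 2) ∩ Patch 3 is the polygon with vertices (8,2), (3,2), (3,5), (6,5), (8,5).
By the shoelace formula its area is 15.00.

15.00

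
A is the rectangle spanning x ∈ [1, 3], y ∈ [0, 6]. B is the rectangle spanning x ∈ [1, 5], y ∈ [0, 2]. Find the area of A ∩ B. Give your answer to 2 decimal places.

|A∩B|: x∈[1,3], y∈[0,2] → 2·2 = 4.

4.00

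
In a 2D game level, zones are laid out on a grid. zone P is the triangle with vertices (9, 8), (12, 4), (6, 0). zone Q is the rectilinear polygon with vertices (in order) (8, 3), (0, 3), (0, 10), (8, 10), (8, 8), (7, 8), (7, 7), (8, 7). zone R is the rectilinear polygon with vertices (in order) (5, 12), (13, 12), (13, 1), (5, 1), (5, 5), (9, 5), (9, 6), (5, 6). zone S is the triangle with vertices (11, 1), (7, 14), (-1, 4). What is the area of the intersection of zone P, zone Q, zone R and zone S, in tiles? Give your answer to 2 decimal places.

1.00

The intersection is the polygon with vertices (7.125,3), (7.875,5), (8,5), (8,3).
By the shoelace formula its area is 1.00.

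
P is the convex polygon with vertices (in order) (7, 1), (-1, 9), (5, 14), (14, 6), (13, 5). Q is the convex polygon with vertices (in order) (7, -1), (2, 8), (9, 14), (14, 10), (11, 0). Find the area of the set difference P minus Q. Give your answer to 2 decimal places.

25.97

|P| = 95.5, |P∩Q| = 69.5315.
|P ∖ Q| = |P| − |P∩Q| = 95.5 − 69.5315 = 25.97.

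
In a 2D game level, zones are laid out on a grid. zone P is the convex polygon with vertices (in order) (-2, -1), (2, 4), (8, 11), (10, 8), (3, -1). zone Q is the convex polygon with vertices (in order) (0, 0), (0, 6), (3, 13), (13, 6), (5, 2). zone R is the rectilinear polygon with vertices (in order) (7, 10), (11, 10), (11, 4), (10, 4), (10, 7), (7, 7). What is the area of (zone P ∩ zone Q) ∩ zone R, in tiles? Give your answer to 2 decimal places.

The region (zone P ∩ zone Q) ∩ zone R is the polygon with vertices (7.143,10), (7.286,10), (9.875,8.188), (10,8), (9.222,7), (7,7), (7,9.833).
By the shoelace formula its area is 6.01.

6.01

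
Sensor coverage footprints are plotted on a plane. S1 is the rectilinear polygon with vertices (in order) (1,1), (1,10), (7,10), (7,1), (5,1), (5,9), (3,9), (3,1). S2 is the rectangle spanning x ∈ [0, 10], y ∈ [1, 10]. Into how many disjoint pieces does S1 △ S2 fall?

3

S1 △ S2 splits into 3 disjoint pieces (area 9, area 27, area 16).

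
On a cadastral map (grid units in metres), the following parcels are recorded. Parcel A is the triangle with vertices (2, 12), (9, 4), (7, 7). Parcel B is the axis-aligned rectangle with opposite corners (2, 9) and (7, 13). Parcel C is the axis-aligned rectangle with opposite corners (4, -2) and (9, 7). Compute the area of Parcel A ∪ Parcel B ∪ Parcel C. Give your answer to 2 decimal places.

By inclusion–exclusion:
Individual areas: |Parcel A| = 2.5, |Parcel B| = 20, |Parcel C| = 45.
|Parcel A∩Parcel B| = 0.5625.
|Parcel A∩Parcel C| = 0.9375.
|Parcel B∩Parcel C| = 0 (no overlap).
|Parcel A∩Parcel B∩Parcel C| = 0.
|Parcel A ∪ Parcel B ∪ Parcel C| = 67.5 − 1.5 + 0 = 66.00.

66.00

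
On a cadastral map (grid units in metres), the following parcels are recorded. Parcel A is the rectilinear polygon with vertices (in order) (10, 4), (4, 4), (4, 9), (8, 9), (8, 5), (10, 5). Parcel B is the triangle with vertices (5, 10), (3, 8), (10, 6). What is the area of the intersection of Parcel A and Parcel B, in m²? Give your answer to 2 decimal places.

The intersection is the polygon with vertices (4,9), (6.25,9), (8,7.6), (8,6.571), (4,7.714).
By the shoelace formula its area is 6.20.

6.20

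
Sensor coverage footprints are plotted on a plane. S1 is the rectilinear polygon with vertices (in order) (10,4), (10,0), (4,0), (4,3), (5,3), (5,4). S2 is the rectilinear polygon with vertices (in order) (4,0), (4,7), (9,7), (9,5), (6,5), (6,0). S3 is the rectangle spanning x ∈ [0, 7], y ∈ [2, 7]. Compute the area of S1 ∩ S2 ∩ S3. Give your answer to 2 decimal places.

The intersection is the polygon with vertices (4,3), (5,3), (5,4), (6,4), (6,2), (4,2).
By the shoelace formula its area is 3.00.

3.00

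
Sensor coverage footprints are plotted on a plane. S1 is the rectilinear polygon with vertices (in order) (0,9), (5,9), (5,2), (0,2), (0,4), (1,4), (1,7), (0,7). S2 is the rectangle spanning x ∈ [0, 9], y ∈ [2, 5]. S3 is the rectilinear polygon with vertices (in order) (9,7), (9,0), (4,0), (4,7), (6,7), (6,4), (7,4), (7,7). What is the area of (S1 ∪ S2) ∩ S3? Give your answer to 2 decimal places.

|S1 ∪ S2| = 45.
|(S1 ∪ S2) ∩ S3| = 16.00.

16.00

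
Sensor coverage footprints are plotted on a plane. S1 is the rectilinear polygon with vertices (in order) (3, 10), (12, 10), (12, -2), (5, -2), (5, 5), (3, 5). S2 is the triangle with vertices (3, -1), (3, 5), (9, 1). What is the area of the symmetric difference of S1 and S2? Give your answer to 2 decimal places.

96.00

|S1| = 94, |S2| = 18, |S1∩S2| = 8.
|S1 △ S2| = |S1| + |S2| − 2·|S1∩S2| = 94 + 18 − 16 = 96.00.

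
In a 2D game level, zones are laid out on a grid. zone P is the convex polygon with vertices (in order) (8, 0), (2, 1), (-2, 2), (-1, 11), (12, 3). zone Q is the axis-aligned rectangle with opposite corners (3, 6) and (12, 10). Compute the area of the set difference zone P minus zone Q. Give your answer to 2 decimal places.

77.26

|zone P| = 82.5, |zone P∩zone Q| = 5.2356.
|zone P ∖ zone Q| = |zone P| − |zone P∩zone Q| = 82.5 − 5.2356 = 77.26.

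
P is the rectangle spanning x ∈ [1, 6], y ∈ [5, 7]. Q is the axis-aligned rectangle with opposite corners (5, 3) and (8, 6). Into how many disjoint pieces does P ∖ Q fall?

1

P ∖ Q is a single connected region.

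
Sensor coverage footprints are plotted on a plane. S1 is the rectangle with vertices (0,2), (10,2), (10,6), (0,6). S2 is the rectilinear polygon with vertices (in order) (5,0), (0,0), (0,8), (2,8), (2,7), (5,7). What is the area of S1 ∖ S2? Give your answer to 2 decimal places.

20.00

|S1| = 40, |S1∩S2| = 20.
|S1 ∖ S2| = |S1| − |S1∩S2| = 40 − 20 = 20.00.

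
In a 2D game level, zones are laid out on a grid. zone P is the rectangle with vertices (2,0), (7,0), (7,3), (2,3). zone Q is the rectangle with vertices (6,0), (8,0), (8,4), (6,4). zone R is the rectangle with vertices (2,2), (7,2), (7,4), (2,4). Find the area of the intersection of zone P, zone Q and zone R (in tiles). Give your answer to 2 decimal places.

The intersection is the polygon with vertices (7,2), (6,2), (6,3), (7,3).
By the shoelace formula its area is 1.00.

1.00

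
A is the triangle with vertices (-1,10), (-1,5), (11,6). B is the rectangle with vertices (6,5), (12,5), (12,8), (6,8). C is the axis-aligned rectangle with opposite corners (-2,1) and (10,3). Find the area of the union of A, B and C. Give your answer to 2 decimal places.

66.79

By inclusion–exclusion:
Individual areas: |A| = 30, |B| = 18, |C| = 24.
|A∩B| = 5.2083.
|A∩C| = 0.
|B∩C| = 0 (no overlap).
|A∩B∩C| = 0.
|A ∪ B ∪ C| = 72 − 5.2083 + 0 = 66.79.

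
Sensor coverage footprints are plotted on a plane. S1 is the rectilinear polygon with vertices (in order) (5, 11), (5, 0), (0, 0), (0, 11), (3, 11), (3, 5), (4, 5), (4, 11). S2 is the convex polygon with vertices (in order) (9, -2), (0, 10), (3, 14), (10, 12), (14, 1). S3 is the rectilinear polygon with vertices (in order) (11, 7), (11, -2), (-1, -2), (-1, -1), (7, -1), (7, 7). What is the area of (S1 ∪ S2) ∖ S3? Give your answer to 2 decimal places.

120.70

|S1 ∪ S2| = 152.8333.
|(S1 ∪ S2) ∩ S3| = 32.1333.
|(S1 ∪ S2) ∖ S3| = 152.8333 − 32.1333 = 120.70.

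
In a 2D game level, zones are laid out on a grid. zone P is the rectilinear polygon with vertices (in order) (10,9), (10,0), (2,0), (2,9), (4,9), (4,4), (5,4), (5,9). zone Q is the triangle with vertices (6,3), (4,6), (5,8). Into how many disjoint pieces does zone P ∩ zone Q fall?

zone P ∩ zone Q is a single connected region.

1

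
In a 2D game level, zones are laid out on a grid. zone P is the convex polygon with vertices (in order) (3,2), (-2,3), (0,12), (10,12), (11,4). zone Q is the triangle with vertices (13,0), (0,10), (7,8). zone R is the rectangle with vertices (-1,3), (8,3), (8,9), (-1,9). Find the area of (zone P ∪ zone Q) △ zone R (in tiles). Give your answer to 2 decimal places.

56.79

|zone P ∪ zone Q| = 110.0392.
|(zone P ∪ zone Q) ∩ zone R| = 53.625.
|(zone P ∪ zone Q) △ zone R| = 110.0392 + 54 − 107.25 = 56.79.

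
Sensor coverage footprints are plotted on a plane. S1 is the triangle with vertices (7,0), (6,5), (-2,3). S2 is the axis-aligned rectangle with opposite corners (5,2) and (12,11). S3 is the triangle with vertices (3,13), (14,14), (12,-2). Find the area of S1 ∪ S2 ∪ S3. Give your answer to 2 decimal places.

By inclusion–exclusion:
Individual areas: |S1| = 21, |S2| = 63, |S3| = 87.
|S1∩S2| = 3.775.
|S1∩S3| = 0.
|S2∩S3| = 45.3667.
|S1∩S2∩S3| = 0.
|S1 ∪ S2 ∪ S3| = 171 − 49.1417 + 0 = 121.86.

121.86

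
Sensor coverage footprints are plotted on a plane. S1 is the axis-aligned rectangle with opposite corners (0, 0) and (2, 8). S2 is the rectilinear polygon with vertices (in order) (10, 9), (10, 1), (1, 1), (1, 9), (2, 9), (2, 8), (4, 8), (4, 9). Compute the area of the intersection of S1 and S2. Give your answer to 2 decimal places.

The intersection is the polygon with vertices (2,1), (1,1), (1,8), (2,8).
By the shoelace formula its area is 7.00.

7.00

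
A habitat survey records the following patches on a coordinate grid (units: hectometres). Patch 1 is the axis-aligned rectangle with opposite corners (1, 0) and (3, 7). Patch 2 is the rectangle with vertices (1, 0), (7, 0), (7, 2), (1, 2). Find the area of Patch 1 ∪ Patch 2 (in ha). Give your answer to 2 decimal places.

22.00

By inclusion–exclusion:
Individual areas: |Patch 1| = 14, |Patch 2| = 12.
|Patch 1∩Patch 2|: x∈[1,3], y∈[0,2] → 2·2 = 4.
|Patch 1 ∪ Patch 2| = 26 − 4 = 22.00.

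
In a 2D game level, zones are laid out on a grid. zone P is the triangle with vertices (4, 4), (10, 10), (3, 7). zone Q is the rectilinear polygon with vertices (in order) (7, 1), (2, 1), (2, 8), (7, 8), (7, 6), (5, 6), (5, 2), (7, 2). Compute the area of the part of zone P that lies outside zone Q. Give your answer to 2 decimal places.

3.67

|zone P| = 12, |zone P∩zone Q| = 8.3333.
|zone P ∖ zone Q| = |zone P| − |zone P∩zone Q| = 12 − 8.3333 = 3.67.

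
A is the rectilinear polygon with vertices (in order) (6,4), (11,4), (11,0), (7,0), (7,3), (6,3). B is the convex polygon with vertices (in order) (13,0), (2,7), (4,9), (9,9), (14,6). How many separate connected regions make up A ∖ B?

1

A ∖ B is a single connected region.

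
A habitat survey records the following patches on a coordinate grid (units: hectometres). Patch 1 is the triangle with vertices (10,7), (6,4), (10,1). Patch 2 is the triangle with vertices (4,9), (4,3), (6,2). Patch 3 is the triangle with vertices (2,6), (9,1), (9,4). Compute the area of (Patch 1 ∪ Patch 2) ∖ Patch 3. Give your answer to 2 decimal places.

12.16

|Patch 1 ∪ Patch 2| = 18.
|(Patch 1 ∪ Patch 2) ∩ Patch 3| = 5.8421.
|(Patch 1 ∪ Patch 2) ∖ Patch 3| = 18 − 5.8421 = 12.16.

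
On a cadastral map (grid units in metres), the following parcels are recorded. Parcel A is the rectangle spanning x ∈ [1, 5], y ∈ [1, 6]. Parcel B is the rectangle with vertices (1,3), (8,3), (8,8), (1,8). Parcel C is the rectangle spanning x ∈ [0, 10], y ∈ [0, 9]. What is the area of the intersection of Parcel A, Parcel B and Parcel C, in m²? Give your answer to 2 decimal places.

12.00

The intersection is the polygon with vertices (5,3), (1,3), (1,6), (5,6).
By the shoelace formula its area is 12.00.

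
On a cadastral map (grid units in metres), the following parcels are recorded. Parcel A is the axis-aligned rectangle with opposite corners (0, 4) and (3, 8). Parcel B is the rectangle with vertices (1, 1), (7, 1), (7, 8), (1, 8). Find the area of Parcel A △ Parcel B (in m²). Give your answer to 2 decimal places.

|Parcel A∩Parcel B|: x∈[1,3], y∈[4,8] → 2·4 = 8.
|Parcel A △ Parcel B| = |Parcel A| + |Parcel B| − 2·|Parcel A∩Parcel B| = 12 + 42 − 16 = 38.00.

38.00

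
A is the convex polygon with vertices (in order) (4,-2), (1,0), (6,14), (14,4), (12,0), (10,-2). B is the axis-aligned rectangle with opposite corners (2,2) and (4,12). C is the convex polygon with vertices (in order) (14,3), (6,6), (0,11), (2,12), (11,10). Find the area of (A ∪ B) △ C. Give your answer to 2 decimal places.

|A ∪ B| = 132.8.
|(A ∪ B) ∩ C| = 45.2914.
|(A ∪ B) △ C| = 132.8 + 54.5 − 90.5829 = 96.72.

96.72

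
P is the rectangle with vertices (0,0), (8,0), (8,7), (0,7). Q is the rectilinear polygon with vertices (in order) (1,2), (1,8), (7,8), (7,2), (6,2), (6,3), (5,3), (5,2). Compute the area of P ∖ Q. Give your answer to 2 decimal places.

|P| = 56, |P∩Q| = 29.
|P ∖ Q| = |P| − |P∩Q| = 56 − 29 = 27.00.

27.00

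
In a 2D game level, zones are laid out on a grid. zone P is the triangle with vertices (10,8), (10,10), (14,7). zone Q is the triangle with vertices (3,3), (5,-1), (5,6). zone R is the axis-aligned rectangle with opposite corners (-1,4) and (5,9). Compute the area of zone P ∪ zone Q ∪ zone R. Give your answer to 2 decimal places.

By inclusion–exclusion:
Individual areas: |zone P| = 4, |zone Q| = 7, |zone R| = 30.
|zone P∩zone Q| = 0.
|zone P∩zone R| = 0.
|zone Q∩zone R| = 1.3333.
|zone P∩zone Q∩zone R| = 0.
|zone P ∪ zone Q ∪ zone R| = 41 − 1.3333 + 0 = 39.67.

39.67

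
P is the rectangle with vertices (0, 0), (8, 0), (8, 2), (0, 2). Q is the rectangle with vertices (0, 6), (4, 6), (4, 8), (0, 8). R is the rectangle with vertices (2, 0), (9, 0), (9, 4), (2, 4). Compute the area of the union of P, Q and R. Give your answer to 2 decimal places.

40.00

By inclusion–exclusion:
Individual areas: |P| = 16, |Q| = 8, |R| = 28.
|P∩Q| = 0 (no overlap).
|P∩R|: x∈[2,8], y∈[0,2] → 6·2 = 12.
|Q∩R| = 0 (no overlap).
|P∩Q∩R| = 0.
|P ∪ Q ∪ R| = 52 − 12 + 0 = 40.00.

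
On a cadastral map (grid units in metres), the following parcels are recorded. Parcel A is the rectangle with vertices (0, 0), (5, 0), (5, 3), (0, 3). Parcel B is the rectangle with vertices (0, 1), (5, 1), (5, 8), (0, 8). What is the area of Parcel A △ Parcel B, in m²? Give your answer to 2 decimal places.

|Parcel A∩Parcel B|: x∈[0,5], y∈[1,3] → 5·2 = 10.
|Parcel A △ Parcel B| = |Parcel A| + |Parcel B| − 2·|Parcel A∩Parcel B| = 15 + 35 − 20 = 30.00.

30.00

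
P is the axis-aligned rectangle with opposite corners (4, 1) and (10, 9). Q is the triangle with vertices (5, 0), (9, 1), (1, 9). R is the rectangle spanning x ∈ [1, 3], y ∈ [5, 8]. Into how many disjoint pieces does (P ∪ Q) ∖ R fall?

(P ∪ Q) ∖ R splits into 2 disjoint pieces (area 53.4028, area 0.2778).

2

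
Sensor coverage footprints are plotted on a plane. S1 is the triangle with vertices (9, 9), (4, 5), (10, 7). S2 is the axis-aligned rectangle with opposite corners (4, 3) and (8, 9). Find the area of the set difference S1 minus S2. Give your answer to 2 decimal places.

3.27

|S1| = 7, |S1∩S2| = 3.7333.
|S1 ∖ S2| = |S1| − |S1∩S2| = 7 − 3.7333 = 3.27.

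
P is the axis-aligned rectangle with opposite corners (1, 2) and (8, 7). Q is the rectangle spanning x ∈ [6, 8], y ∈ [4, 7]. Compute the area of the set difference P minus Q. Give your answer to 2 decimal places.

|P∩Q|: x∈[6,8], y∈[4,7] → 2·3 = 6.
|P| = 35.
|P ∖ Q| = |P| − |P∩Q| = 35 − 6 = 29.00.

29.00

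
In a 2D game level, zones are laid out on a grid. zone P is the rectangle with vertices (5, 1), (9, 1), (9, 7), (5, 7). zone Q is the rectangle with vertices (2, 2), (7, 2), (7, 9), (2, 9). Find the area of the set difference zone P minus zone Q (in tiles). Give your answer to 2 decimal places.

|zone P∩zone Q|: x∈[5,7], y∈[2,7] → 2·5 = 10.
|zone P| = 24.
|zone P ∖ zone Q| = |zone P| − |zone P∩zone Q| = 24 − 10 = 14.00.

14.00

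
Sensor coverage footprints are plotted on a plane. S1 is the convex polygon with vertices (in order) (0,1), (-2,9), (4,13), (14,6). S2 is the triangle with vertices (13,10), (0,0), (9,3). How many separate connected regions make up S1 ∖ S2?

2

S1 ∖ S2 splits into 2 disjoint pieces (area 82.1427, area 5.1211).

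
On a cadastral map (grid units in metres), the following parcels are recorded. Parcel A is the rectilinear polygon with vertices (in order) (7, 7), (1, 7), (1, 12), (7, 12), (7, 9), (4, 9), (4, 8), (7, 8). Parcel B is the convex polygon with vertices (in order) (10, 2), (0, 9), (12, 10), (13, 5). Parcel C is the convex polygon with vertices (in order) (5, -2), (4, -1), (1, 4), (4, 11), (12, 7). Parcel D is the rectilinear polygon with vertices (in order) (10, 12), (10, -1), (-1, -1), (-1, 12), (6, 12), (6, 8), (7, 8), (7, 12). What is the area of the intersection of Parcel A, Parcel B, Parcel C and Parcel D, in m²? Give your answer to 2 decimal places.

6.56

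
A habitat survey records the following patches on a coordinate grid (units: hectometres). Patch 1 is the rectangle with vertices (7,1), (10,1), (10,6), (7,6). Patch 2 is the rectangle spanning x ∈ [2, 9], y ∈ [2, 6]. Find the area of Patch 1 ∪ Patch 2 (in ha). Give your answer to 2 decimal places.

35.00

By inclusion–exclusion:
Individual areas: |Patch 1| = 15, |Patch 2| = 28.
|Patch 1∩Patch 2|: x∈[7,9], y∈[2,6] → 2·4 = 8.
|Patch 1 ∪ Patch 2| = 43 − 8 = 35.00.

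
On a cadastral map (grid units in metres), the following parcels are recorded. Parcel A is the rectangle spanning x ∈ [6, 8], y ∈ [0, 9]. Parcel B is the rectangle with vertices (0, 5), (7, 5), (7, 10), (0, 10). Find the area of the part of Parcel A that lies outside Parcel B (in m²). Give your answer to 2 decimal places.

|Parcel A∩Parcel B|: x∈[6,7], y∈[5,9] → 1·4 = 4.
|Parcel A| = 18.
|Parcel A ∖ Parcel B| = |Parcel A| − |Parcel A∩Parcel B| = 18 − 4 = 14.00.

14.00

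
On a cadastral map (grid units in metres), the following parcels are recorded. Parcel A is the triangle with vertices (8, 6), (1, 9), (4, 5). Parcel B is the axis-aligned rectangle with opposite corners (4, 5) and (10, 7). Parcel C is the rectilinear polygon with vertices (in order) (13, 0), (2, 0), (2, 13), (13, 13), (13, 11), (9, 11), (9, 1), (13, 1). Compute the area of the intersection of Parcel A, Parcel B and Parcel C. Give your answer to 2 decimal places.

4.83

The intersection is the polygon with vertices (4,5), (4,7), (5.667,7), (8,6).
By the shoelace formula its area is 4.83.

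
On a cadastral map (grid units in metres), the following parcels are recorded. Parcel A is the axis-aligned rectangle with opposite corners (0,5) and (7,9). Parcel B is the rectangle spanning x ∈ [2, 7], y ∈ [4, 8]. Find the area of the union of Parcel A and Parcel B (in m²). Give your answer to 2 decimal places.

33.00

By inclusion–exclusion:
Individual areas: |Parcel A| = 28, |Parcel B| = 20.
|Parcel A∩Parcel B|: x∈[2,7], y∈[5,8] → 5·3 = 15.
|Parcel A ∪ Parcel B| = 48 − 15 = 33.00.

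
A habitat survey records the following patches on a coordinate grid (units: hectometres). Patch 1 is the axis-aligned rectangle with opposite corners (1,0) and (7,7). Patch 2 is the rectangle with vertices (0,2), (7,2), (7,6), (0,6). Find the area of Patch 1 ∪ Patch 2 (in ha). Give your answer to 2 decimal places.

46.00

By inclusion–exclusion:
Individual areas: |Patch 1| = 42, |Patch 2| = 28.
|Patch 1∩Patch 2|: x∈[1,7], y∈[2,6] → 6·4 = 24.
|Patch 1 ∪ Patch 2| = 70 − 24 = 46.00.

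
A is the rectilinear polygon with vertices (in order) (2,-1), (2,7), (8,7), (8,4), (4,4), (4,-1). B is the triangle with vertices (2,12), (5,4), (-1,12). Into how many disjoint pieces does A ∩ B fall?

1

A ∩ B is a single connected region.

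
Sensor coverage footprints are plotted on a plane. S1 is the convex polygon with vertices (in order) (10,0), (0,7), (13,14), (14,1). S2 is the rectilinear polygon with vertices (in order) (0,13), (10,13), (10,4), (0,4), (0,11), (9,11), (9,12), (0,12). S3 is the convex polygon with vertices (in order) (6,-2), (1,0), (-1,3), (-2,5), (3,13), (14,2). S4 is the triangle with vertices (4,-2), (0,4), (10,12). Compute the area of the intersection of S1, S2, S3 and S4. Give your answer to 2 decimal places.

18.26

The intersection is the polygon with vertices (8.2,7.8), (6.571,4), (4.286,4), (2,5.6), (6.667,9.333).
By the shoelace formula its area is 18.26.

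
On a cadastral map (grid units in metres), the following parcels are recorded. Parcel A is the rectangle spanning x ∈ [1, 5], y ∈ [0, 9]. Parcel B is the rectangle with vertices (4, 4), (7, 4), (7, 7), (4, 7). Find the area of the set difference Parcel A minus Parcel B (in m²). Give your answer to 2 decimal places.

|Parcel A∩Parcel B|: x∈[4,5], y∈[4,7] → 1·3 = 3.
|Parcel A| = 36.
|Parcel A ∖ Parcel B| = |Parcel A| − |Parcel A∩Parcel B| = 36 − 3 = 33.00.

33.00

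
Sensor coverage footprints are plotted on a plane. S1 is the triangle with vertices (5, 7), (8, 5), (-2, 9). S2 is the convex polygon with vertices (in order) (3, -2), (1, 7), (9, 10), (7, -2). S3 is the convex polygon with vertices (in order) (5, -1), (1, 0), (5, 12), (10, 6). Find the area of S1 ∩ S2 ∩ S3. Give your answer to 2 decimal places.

The intersection is the polygon with vertices (3.294,6.882), (3.478,7.435), (5,7), (8,5).
By the shoelace formula its area is 2.34.

2.34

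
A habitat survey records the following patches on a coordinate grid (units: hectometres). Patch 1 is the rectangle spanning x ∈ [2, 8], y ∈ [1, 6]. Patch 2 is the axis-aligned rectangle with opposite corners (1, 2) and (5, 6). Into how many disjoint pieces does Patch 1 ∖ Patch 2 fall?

Patch 1 ∖ Patch 2 is a single connected region.

1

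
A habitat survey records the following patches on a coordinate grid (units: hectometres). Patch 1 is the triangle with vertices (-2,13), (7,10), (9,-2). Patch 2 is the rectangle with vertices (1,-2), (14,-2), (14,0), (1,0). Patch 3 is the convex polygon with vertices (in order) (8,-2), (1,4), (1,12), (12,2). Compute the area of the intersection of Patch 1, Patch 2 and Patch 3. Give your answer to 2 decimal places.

The intersection is the polygon with vertices (7.533,0), (8.667,0), (8.857,-1.143), (8.577,-1.423).
By the shoelace formula its area is 0.99.

0.99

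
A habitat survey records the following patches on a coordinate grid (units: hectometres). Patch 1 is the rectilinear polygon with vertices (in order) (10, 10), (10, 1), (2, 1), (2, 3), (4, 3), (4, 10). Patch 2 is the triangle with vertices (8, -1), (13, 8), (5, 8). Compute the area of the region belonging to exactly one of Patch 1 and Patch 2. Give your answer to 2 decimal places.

|Patch 1| = 58, |Patch 2| = 36, |Patch 1∩Patch 2| = 26.1222.
|Patch 1 △ Patch 2| = |Patch 1| + |Patch 2| − 2·|Patch 1∩Patch 2| = 58 + 36 − 52.2444 = 41.76.

41.76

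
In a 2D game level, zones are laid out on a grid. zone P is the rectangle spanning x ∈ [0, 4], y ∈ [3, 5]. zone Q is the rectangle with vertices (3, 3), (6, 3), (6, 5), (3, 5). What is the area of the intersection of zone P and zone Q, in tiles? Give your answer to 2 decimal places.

|zone P∩zone Q|: x∈[3,4], y∈[3,5] → 1·2 = 2.

2.00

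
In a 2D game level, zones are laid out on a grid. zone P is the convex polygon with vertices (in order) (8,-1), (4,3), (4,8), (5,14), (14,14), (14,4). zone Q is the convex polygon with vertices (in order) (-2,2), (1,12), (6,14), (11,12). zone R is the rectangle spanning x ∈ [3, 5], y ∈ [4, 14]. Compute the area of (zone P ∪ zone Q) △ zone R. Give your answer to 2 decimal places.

147.00

|zone P ∪ zone Q| = 159.3681.
|(zone P ∪ zone Q) ∩ zone R| = 16.1835.
|(zone P ∪ zone Q) △ zone R| = 159.3681 + 20 − 32.367 = 147.00.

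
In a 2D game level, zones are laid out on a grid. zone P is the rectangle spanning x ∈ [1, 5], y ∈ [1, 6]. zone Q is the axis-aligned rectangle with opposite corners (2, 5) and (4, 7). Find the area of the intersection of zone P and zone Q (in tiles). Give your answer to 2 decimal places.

|zone P∩zone Q|: x∈[2,4], y∈[5,6] → 2·1 = 2.

2.00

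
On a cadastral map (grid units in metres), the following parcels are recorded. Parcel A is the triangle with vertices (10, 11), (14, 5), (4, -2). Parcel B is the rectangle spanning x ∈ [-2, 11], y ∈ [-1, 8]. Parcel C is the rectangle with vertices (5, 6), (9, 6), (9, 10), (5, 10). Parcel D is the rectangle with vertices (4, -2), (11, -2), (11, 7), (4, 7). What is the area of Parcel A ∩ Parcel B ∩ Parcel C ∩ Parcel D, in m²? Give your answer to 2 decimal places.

The intersection is the polygon with vertices (9,6), (7.692,6), (8.154,7), (9,7).
By the shoelace formula its area is 1.08.

1.08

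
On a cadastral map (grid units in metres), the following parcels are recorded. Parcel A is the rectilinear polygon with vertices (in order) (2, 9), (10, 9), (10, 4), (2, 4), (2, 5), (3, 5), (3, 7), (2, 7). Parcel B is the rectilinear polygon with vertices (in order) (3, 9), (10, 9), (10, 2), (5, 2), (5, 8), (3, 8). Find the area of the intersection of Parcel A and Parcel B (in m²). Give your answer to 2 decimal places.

27.00

The intersection is the polygon with vertices (10,9), (10,4), (5,4), (5,8), (3,8), (3,9).
By the shoelace formula its area is 27.00.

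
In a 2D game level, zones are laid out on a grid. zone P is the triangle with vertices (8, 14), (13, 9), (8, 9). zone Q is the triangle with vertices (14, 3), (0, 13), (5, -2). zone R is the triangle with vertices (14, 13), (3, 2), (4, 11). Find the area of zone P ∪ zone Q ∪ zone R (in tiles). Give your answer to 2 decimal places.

109.76

By inclusion–exclusion:
Individual areas: |zone P| = 12.5, |zone Q| = 80, |zone R| = 44.
|zone P∩zone Q| = 0.
|zone P∩zone R| = 8.2333.
|zone Q∩zone R| = 18.5098.
|zone P∩zone Q∩zone R| = 0.
|zone P ∪ zone Q ∪ zone R| = 136.5 − 26.7431 + 0 = 109.76.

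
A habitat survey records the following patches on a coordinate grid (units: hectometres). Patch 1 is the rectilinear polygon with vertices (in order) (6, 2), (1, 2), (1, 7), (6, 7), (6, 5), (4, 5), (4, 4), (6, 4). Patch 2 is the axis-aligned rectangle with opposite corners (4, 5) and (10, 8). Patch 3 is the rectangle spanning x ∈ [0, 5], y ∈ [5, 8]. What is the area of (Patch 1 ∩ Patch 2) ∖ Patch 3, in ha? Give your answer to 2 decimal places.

2.00

|Patch 1 ∩ Patch 2| = 4.
|(Patch 1 ∩ Patch 2) ∩ Patch 3| = 2.
|(Patch 1 ∩ Patch 2) ∖ Patch 3| = 4 − 2 = 2.00.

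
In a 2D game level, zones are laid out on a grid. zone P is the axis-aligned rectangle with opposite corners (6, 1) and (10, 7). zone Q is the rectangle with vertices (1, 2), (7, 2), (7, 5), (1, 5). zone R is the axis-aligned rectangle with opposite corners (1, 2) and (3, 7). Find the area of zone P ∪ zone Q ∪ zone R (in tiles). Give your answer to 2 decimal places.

By inclusion–exclusion:
Individual areas: |zone P| = 24, |zone Q| = 18, |zone R| = 10.
|zone P∩zone Q|: x∈[6,7], y∈[2,5] → 1·3 = 3.
|zone P∩zone R| = 0 (no overlap).
|zone Q∩zone R|: x∈[1,3], y∈[2,5] → 2·3 = 6.
|zone P∩zone Q∩zone R| = 0.
|zone P ∪ zone Q ∪ zone R| = 52 − 9 + 0 = 43.00.

43.00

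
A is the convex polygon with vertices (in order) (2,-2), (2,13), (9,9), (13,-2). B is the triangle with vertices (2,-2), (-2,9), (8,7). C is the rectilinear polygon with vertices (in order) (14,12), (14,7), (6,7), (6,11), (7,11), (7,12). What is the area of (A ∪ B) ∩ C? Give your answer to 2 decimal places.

The region (A ∪ B) ∩ C is the polygon with vertices (9,9), (9.727,7), (6,7), (6,10.714).
By the shoelace formula its area is 9.30.

9.30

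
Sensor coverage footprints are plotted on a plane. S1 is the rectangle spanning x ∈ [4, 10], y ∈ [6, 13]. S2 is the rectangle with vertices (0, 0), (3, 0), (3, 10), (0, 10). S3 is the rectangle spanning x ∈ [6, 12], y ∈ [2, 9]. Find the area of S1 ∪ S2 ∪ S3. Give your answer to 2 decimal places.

102.00

By inclusion–exclusion:
Individual areas: |S1| = 42, |S2| = 30, |S3| = 42.
|S1∩S2| = 0 (no overlap).
|S1∩S3|: x∈[6,10], y∈[6,9] → 4·3 = 12.
|S2∩S3| = 0 (no overlap).
|S1∩S2∩S3| = 0.
|S1 ∪ S2 ∪ S3| = 114 − 12 + 0 = 102.00.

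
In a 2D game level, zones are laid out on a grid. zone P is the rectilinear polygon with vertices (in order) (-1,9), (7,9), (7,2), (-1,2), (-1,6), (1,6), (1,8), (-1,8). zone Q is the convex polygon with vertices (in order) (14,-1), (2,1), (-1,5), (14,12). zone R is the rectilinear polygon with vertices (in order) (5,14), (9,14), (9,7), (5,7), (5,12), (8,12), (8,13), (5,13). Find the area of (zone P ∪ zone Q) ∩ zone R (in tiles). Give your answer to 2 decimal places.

8.40

The region (zone P ∪ zone Q) ∩ zone R is the polygon with vertices (7,8.733), (9,9.667), (9,7), (5,7), (5,9), (7,9).
By the shoelace formula its area is 8.40.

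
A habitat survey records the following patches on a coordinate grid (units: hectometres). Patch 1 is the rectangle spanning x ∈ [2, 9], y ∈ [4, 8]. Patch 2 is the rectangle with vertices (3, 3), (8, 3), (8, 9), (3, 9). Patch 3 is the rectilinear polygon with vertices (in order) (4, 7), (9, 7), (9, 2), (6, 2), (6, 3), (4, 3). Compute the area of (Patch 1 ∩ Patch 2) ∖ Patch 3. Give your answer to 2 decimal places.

|Patch 1 ∩ Patch 2| = 20.
|(Patch 1 ∩ Patch 2) ∩ Patch 3| = 12.
|(Patch 1 ∩ Patch 2) ∖ Patch 3| = 20 − 12 = 8.00.

8.00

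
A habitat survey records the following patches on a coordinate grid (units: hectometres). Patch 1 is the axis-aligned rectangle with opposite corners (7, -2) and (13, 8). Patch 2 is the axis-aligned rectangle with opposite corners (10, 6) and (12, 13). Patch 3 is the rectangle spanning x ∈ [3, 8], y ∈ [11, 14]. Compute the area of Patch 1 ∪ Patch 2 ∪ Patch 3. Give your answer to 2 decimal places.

85.00

By inclusion–exclusion:
Individual areas: |Patch 1| = 60, |Patch 2| = 14, |Patch 3| = 15.
|Patch 1∩Patch 2|: x∈[10,12], y∈[6,8] → 2·2 = 4.
|Patch 1∩Patch 3| = 0 (no overlap).
|Patch 2∩Patch 3| = 0 (no overlap).
|Patch 1∩Patch 2∩Patch 3| = 0.
|Patch 1 ∪ Patch 2 ∪ Patch 3| = 89 − 4 + 0 = 85.00.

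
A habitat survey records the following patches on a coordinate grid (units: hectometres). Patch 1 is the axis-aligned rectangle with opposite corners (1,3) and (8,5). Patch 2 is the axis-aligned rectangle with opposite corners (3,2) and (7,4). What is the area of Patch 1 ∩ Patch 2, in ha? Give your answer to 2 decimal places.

|Patch 1∩Patch 2|: x∈[3,7], y∈[3,4] → 4·1 = 4.

4.00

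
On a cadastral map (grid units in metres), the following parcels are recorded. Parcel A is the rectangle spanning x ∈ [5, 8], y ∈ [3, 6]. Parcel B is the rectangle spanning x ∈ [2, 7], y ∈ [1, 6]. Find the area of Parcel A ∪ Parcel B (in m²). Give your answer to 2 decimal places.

28.00

By inclusion–exclusion:
Individual areas: |Parcel A| = 9, |Parcel B| = 25.
|Parcel A∩Parcel B|: x∈[5,7], y∈[3,6] → 2·3 = 6.
|Parcel A ∪ Parcel B| = 34 − 6 = 28.00.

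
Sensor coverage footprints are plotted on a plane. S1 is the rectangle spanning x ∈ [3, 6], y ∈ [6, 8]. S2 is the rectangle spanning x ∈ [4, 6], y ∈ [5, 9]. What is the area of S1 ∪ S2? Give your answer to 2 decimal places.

By inclusion–exclusion:
Individual areas: |S1| = 6, |S2| = 8.
|S1∩S2|: x∈[4,6], y∈[6,8] → 2·2 = 4.
|S1 ∪ S2| = 14 − 4 = 10.00.

10.00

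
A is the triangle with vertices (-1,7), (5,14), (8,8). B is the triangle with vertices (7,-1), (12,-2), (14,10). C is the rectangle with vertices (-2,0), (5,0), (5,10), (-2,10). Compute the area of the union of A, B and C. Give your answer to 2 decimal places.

By inclusion–exclusion:
Individual areas: |A| = 28.5, |B| = 31, |C| = 70.
|A∩B| = 0.
|A∩C| = 12.1429.
|B∩C| = 0.
|A∩B∩C| = 0.
|A ∪ B ∪ C| = 129.5 − 12.1429 + 0 = 117.36.

117.36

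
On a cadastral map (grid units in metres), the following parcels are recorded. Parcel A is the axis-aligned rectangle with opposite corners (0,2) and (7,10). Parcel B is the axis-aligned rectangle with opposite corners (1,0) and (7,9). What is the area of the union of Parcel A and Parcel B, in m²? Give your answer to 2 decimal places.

68.00

By inclusion–exclusion:
Individual areas: |Parcel A| = 56, |Parcel B| = 54.
|Parcel A∩Parcel B|: x∈[1,7], y∈[2,9] → 6·7 = 42.
|Parcel A ∪ Parcel B| = 110 − 42 = 68.00.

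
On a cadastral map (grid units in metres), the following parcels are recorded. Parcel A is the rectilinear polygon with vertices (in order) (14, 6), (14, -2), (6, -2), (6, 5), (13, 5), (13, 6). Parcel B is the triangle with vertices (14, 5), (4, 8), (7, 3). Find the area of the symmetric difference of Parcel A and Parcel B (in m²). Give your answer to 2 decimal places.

60.87

|Parcel A| = 57, |Parcel B| = 20.5, |Parcel A∩Parcel B| = 8.3167.
|Parcel A △ Parcel B| = |Parcel A| + |Parcel B| − 2·|Parcel A∩Parcel B| = 57 + 20.5 − 16.6333 = 60.87.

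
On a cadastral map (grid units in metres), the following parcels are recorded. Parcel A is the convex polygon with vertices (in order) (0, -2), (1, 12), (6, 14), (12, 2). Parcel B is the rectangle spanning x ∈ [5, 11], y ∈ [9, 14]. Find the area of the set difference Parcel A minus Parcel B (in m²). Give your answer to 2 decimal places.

|Parcel A| = 118, |Parcel A∩Parcel B| = 11.05.
|Parcel A ∖ Parcel B| = |Parcel A| − |Parcel A∩Parcel B| = 118 − 11.05 = 106.95.

106.95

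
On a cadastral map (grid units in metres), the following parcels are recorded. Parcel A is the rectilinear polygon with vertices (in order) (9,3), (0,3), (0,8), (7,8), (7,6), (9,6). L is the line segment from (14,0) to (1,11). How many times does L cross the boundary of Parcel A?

2

The segment meets the boundary at (4.545,8), (9,4.231).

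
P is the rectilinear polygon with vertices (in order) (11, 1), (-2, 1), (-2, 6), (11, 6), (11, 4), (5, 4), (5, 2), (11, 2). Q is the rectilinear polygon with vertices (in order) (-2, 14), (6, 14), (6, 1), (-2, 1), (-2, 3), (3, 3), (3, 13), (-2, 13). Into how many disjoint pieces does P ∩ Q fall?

1

P ∩ Q is a single connected region.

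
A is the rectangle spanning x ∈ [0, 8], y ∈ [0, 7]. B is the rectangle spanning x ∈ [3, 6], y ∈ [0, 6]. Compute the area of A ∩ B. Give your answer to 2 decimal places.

18.00

|A∩B|: x∈[3,6], y∈[0,6] → 3·6 = 18.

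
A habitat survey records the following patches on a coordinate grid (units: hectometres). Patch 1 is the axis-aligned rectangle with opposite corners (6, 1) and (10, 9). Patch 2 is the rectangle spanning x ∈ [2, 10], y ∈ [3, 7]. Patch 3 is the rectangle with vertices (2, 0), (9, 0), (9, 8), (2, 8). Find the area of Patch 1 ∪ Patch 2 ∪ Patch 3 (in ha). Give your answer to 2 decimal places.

By inclusion–exclusion:
Individual areas: |Patch 1| = 32, |Patch 2| = 32, |Patch 3| = 56.
|Patch 1∩Patch 2|: x∈[6,10], y∈[3,7] → 4·4 = 16.
|Patch 1∩Patch 3|: x∈[6,9], y∈[1,8] → 3·7 = 21.
|Patch 2∩Patch 3|: x∈[2,9], y∈[3,7] → 7·4 = 28.
|Patch 1∩Patch 2∩Patch 3| = 12.
|Patch 1 ∪ Patch 2 ∪ Patch 3| = 120 − 65 + 12 = 67.00.

67.00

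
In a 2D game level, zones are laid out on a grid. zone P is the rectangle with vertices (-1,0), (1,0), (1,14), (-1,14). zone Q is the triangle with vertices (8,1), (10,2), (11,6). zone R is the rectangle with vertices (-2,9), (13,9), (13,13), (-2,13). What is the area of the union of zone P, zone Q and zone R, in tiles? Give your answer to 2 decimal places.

83.50

By inclusion–exclusion:
Individual areas: |zone P| = 28, |zone Q| = 3.5, |zone R| = 60.
|zone P∩zone Q| = 0.
|zone P∩zone R|: x∈[-1,1], y∈[9,13] → 2·4 = 8.
|zone Q∩zone R| = 0.
|zone P∩zone Q∩zone R| = 0.
|zone P ∪ zone Q ∪ zone R| = 91.5 − 8 + 0 = 83.50.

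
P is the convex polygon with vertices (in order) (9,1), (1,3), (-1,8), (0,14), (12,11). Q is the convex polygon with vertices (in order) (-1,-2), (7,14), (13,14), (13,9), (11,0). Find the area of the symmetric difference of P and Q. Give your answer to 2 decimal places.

107.67

|P| = 116, |Q| = 135, |P∩Q| = 71.6667.
|P △ Q| = |P| + |Q| − 2·|P∩Q| = 116 + 135 − 143.3333 = 107.67.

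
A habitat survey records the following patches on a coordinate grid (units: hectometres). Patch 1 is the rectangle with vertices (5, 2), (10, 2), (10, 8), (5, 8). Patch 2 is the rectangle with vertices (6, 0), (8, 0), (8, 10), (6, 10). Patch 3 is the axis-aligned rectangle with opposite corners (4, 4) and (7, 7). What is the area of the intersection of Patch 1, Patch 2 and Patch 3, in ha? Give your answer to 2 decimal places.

3.00

The intersection is the polygon with vertices (6,7), (7,7), (7,4), (6,4).
By the shoelace formula its area is 3.00.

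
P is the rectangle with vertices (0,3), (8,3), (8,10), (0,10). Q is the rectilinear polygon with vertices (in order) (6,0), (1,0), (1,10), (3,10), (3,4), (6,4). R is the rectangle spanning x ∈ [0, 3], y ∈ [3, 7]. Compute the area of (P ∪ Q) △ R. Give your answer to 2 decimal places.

|P ∪ Q| = 71.
|(P ∪ Q) ∩ R| = 12.
|(P ∪ Q) △ R| = 71 + 12 − 24 = 59.00.

59.00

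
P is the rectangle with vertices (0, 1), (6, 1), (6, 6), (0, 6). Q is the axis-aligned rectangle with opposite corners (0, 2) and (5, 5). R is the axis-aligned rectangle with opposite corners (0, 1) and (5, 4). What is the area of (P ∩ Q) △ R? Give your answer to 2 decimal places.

|P ∩ Q| = 15.
|(P ∩ Q) ∩ R| = 10.
|(P ∩ Q) △ R| = 15 + 15 − 20 = 10.00.

10.00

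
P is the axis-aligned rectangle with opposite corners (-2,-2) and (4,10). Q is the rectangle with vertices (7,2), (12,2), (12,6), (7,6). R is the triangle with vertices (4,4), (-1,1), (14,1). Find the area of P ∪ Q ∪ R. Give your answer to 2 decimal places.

104.98

By inclusion–exclusion:
Individual areas: |P| = 72, |Q| = 20, |R| = 22.5.
|P∩Q| = 0 (no overlap).
|P∩R| = 7.5.
|Q∩R| = 2.0167.
|P∩Q∩R| = 0.
|P ∪ Q ∪ R| = 114.5 − 9.5167 + 0 = 104.98.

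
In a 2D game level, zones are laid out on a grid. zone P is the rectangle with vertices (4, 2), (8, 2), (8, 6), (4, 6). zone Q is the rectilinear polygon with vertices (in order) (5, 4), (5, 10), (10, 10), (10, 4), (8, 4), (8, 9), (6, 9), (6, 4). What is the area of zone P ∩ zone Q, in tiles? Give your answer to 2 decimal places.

2.00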